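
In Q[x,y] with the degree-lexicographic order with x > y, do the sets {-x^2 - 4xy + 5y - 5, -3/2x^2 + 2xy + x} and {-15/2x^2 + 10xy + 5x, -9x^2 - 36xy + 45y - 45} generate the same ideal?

Yes, the ideals are equal.

Since reduced Gröbner bases are canonical representatives of ideals under a given ordering, it suffices to compute and compare them.
Buchberger on the first generating set:
f_1 = -x^2 - 4xy + 5y - 5, LT = x^2.
f_2 = -3/2x^2 + 2xy + x, LT = x^2.

S(f_1,f_2): lcm = x^2. S = 16/3xy + 2/3x - 5y + 5.
  leading term xy: no divisor's leading term divides it; move 16/3xy to the remainder.
  leading term x: no divisor's leading term divides it; move 2/3x to the remainder.
  leading term y: no divisor's leading term divides it; move -5y to the remainder.
  leading term 1: no divisor's leading term divides it; move 5 to the remainder.
  remainder 16/3xy + 2/3x - 5y + 5 ≠ 0; add g_3 = 16/3xy + 2/3x - 5y + 5 to the basis.

S(f_1,g_3): lcm = x^2y. S = 4xy^2 - 1/8x^2 + 15/16xy - 5y^2 - 15/16x + 5y.
  leading term xy^2: subtract (3/4y)·g_3 from 4xy^2 - 1/8x^2 + 15/16xy - 5y^2 - 15/16x + 5y → -1/8x^2 + 7/16xy - 5/4y^2 - 15/16x + 5/4y
  leading term x^2: subtract (1/8)·f_1 from -1/8x^2 + 7/16xy - 5/4y^2 - 15/16x + 5/4y → 15/16xy - 5/4y^2 - 15/16x + 5/8y + 5/8
  leading term xy: subtract (45/256)·g_3 from 15/16xy - 5/4y^2 - 15/16x + 5/8y + 5/8 → -5/4y^2 - 135/128x + 385/256y - 65/256
  leading term y^2: no divisor's leading term divides it; move -5/4y^2 to the remainder.
  leading term x: no divisor's leading term divides it; move -135/128x to the remainder.
  leading term y: no divisor's leading term divides it; move 385/256y to the remainder.
  leading term 1: no divisor's leading term divides it; move -65/256 to the remainder.
  remainder -5/4y^2 - 135/128x + 385/256y - 65/256 ≠ 0; add g_4 = -5/4y^2 - 135/128x + 385/256y - 65/256 to the basis.

S(f_2,g_3): lcm = x^2y. S = -4/3xy^2 - 1/8x^2 + 13/48xy - 15/16x.
  leading term xy^2: subtract (-1/4y)·g_3 from -4/3xy^2 - 1/8x^2 + 13/48xy - 15/16x → -1/8x^2 + 7/16xy - 5/4y^2 - 15/16x + 5/4y
  leading term x^2: subtract (1/8)·f_1 from -1/8x^2 + 7/16xy - 5/4y^2 - 15/16x + 5/4y → 15/16xy - 5/4y^2 - 15/16x + 5/8y + 5/8
  leading term xy: subtract (45/256)·g_3 from 15/16xy - 5/4y^2 - 15/16x + 5/8y + 5/8 → -5/4y^2 - 135/128x + 385/256y - 65/256
  leading term y^2: subtract (1)·g_4 from -5/4y^2 - 135/128x + 385/256y - 65/256 → 0
  remainder 0.

S(f_1,g_4): leading monomials are coprime, so the S-polynomial reduces to 0 (Buchberger's first criterion).
S(f_2,g_4): leading monomials are coprime, so the S-polynomial reduces to 0 (Buchberger's first criterion).
S(g_3,g_4): lcm = xy^2. S = -27/32x^2 + 85/64xy - 15/16y^2 - 13/64x + 15/16y.
  leading term x^2: subtract (27/32)·f_1 from -27/32x^2 + 85/64xy - 15/16y^2 - 13/64x + 15/16y → 301/64xy - 15/16y^2 - 13/64x - 105/32y + 135/32
  leading term xy: subtract (903/1024)·g_3 from 301/64xy - 15/16y^2 - 13/64x - 105/32y + 135/32 → -15/16y^2 - 405/512x + 1155/1024y - 195/1024
  leading term y^2: subtract (3/4)·g_4 from -15/16y^2 - 405/512x + 1155/1024y - 195/1024 → 0
  remainder 0.

Every S-polynomial of the final basis reduces to 0, so we have a Gröbner basis.
Inter-reduce: drop elements whose leading term is divisible by another's, tail-reduce, and make monic.
Reduced Gröbner basis: {x^2 - 1/2x - 5/4y + 5/4, xy + 1/8x - 15/16y + 15/16, y^2 + 27/32x - 77/64y + 13/64}.

Buchberger on the second generating set:
h_1 = -15/2x^2 + 10xy + 5x, LT = x^2.
h_2 = -9x^2 - 36xy + 45y - 45, LT = x^2.

S(h_1,h_2): lcm = x^2. S = -16/3xy - 2/3x + 5y - 5.
  leading term xy: no divisor's leading term divides it; move -16/3xy to the remainder.
  leading term x: no divisor's leading term divides it; move -2/3x to the remainder.
  leading term y: no divisor's leading term divides it; move 5y to the remainder.
  leading term 1: no divisor's leading term divides it; move -5 to the remainder.
  remainder -16/3xy - 2/3x + 5y - 5 ≠ 0; add k_3 = -16/3xy - 2/3x + 5y - 5 to the basis.

S(h_1,k_3): lcm = x^2y. S = -4/3xy^2 - 1/8x^2 + 13/48xy - 15/16x.
  leading term xy^2: subtract (1/4y)·k_3 from -4/3xy^2 - 1/8x^2 + 13/48xy - 15/16x → -1/8x^2 + 7/16xy - 5/4y^2 - 15/16x + 5/4y
  leading term x^2: subtract (1/60)·h_1 from -1/8x^2 + 7/16xy - 5/4y^2 - 15/16x + 5/4y → 13/48xy - 5/4y^2 - 49/48x + 5/4y
  leading term xy: subtract (-13/256)·k_3 from 13/48xy - 5/4y^2 - 49/48x + 5/4y → -5/4y^2 - 135/128x + 385/256y - 65/256
  leading term y^2: no divisor's leading term divides it; move -5/4y^2 to the remainder.
  leading term x: no divisor's leading term divides it; move -135/128x to the remainder.
  leading term y: no divisor's leading term divides it; move 385/256y to the remainder.
  leading term 1: no divisor's leading term divides it; move -65/256 to the remainder.
  remainder -5/4y^2 - 135/128x + 385/256y - 65/256 ≠ 0; add k_4 = -5/4y^2 - 135/128x + 385/256y - 65/256 to the basis.

S(h_2,k_3): lcm = x^2y. S = 4xy^2 - 1/8x^2 + 15/16xy - 5y^2 - 15/16x + 5y.
  leading term xy^2: subtract (-3/4y)·k_3 from 4xy^2 - 1/8x^2 + 15/16xy - 5y^2 - 15/16x + 5y → -1/8x^2 + 7/16xy - 5/4y^2 - 15/16x + 5/4y
  leading term x^2: subtract (1/60)·h_1 from -1/8x^2 + 7/16xy - 5/4y^2 - 15/16x + 5/4y → 13/48xy - 5/4y^2 - 49/48x + 5/4y
  leading term xy: subtract (-13/256)·k_3 from 13/48xy - 5/4y^2 - 49/48x + 5/4y → -5/4y^2 - 135/128x + 385/256y - 65/256
  leading term y^2: subtract (1)·k_4 from -5/4y^2 - 135/128x + 385/256y - 65/256 → 0
  remainder 0.

S(h_1,k_4): leading monomials are coprime, so the S-polynomial reduces to 0 (Buchberger's first criterion).
S(h_2,k_4): leading monomials are coprime, so the S-polynomial reduces to 0 (Buchberger's first criterion).
S(k_3,k_4): lcm = xy^2. S = -27/32x^2 + 85/64xy - 15/16y^2 - 13/64x + 15/16y.
  leading term x^2: subtract (9/80)·h_1 from -27/32x^2 + 85/64xy - 15/16y^2 - 13/64x + 15/16y → 13/64xy - 15/16y^2 - 49/64x + 15/16y
  leading term xy: subtract (-39/1024)·k_3 from 13/64xy - 15/16y^2 - 49/64x + 15/16y → -15/16y^2 - 405/512x + 1155/1024y - 195/1024
  leading term y^2: subtract (3/4)·k_4 from -15/16y^2 - 405/512x + 1155/1024y - 195/1024 → 0
  remainder 0.

Every S-polynomial of the final basis reduces to 0, so we have a Gröbner basis.
Inter-reduce: drop elements whose leading term is divisible by another's, tail-reduce, and make monic.
Reduced Gröbner basis: {x^2 - 1/2x - 5/4y + 5/4, xy + 1/8x - 15/16y + 15/16, y^2 + 27/32x - 77/64y + 13/64}.

These coincide, so the ideals are equal.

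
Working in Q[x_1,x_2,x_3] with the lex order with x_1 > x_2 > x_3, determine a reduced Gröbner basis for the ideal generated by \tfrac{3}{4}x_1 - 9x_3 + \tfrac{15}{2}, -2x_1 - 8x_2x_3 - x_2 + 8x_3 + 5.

G = {x_1 - 12x_3 + 10, x_2x_3 + \tfrac{1}{8}x_2 + 2x_3 - \tfrac{25}{8}}

The reduced Gröbner basis is the canonical form of the ideal for this ordering.

f_1 = \tfrac{3}{4}x_1 - 9x_3 + \tfrac{15}{2}, LT = x_1.
f_2 = -2x_1 - 8x_2x_3 - x_2 + 8x_3 + 5, LT = x_1.

S(f_1,f_2): lcm = x_1. S = -4x_2x_3 - \tfrac{1}{2}x_2 - 8x_3 + \tfrac{25}{2}.
  leading term x_2x_3: no divisor's leading term divides it; move -4x_2x_3 to the remainder.
  leading term x_2: no divisor's leading term divides it; move -\tfrac{1}{2}x_2 to the remainder.
  leading term x_3: no divisor's leading term divides it; move -8x_3 to the remainder.
  leading term 1: no divisor's leading term divides it; move \tfrac{25}{2} to the remainder.
  remainder -4x_2x_3 - \tfrac{1}{2}x_2 - 8x_3 + \tfrac{25}{2} ≠ 0; add g_3 = -4x_2x_3 - \tfrac{1}{2}x_2 - 8x_3 + \tfrac{25}{2} to the basis.

The other S-polynomials (S(f_1,g_3), S(f_2,g_3)) all reduce to 0 modulo the current basis, so we have a Gröbner basis.
Inter-reduce: drop elements whose leading term is divisible by another's, tail-reduce, and make monic.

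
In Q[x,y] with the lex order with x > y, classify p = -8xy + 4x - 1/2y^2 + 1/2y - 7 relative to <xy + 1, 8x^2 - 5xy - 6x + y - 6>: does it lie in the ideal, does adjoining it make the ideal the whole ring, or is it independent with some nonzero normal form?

First compute the reduced Gröbner basis of I by Buchberger's algorithm.
f_1 = xy + 1, LT = xy.
f_2 = 8x^2 - 5xy - 6x + y - 6, LT = x^2.

S(f_1,f_2): lcm = x^2y. S = 5/8xy^2 + 3/4xy + x - 1/8y^2 + 3/4y.
  leading term xy^2: subtract (5/8y)·f_1 from 5/8xy^2 + 3/4xy + x - 1/8y^2 + 3/4y → 3/4xy + x - 1/8y^2 + 1/8y
  leading term xy: subtract (3/4)·f_1 from 3/4xy + x - 1/8y^2 + 1/8y → x - 1/8y^2 + 1/8y - 3/4
  leading term x: no divisor's leading term divides it; move x to the remainder.
  leading term y^2: no divisor's leading term divides it; move -1/8y^2 to the remainder.
  leading term y: no divisor's leading term divides it; move 1/8y to the remainder.
  leading term 1: no divisor's leading term divides it; move -3/4 to the remainder.
  remainder x - 1/8y^2 + 1/8y - 3/4 ≠ 0; add h_3 = x - 1/8y^2 + 1/8y - 3/4 to the basis.

S(f_1,h_3): lcm = xy. S = 1/8y^3 - 1/8y^2 + 3/4y + 1.
  leading term y^3: no divisor's leading term divides it; move 1/8y^3 to the remainder.
  leading term y^2: no divisor's leading term divides it; move -1/8y^2 to the remainder.
  leading term y: no divisor's leading term divides it; move 3/4y to the remainder.
  leading term 1: no divisor's leading term divides it; move 1 to the remainder.
  remainder 1/8y^3 - 1/8y^2 + 3/4y + 1 ≠ 0; add h_4 = 1/8y^3 - 1/8y^2 + 3/4y + 1 to the basis.

The other S-polynomials (S(f_2,h_3), S(f_1,h_4), S(f_2,h_4), S(h_3,h_4)) all reduce to 0 modulo the current basis, so we have a Gröbner basis.
Inter-reduce: drop elements whose leading term is divisible by another's, tail-reduce, and make monic.
Reduced Gröbner basis: {x - 1/8y^2 + 1/8y - 3/4, y^3 - y^2 + 6y + 8}.
Label its elements g_1 = x - 1/8y^2 + 1/8y - 3/4, g_2 = y^3 - y^2 + 6y + 8.

Reduce p = -8xy + 4x - 1/2y^2 + 1/2y - 7 modulo G:
  leading term xy: subtract (-8y)·g_1 from -8xy + 4x - 1/2y^2 + 1/2y - 7 → 4x - y^3 + 1/2y^2 - 11/2y - 7
  leading term x: subtract (4)·g_1 from 4x - y^3 + 1/2y^2 - 11/2y - 7 → -y^3 + y^2 - 6y - 4
  leading term y^3: subtract (-1)·g_2 from -y^3 + y^2 - 6y - 4 → 4
  leading term 1: no divisor's leading term divides it; move 4 to the remainder.
  normal form = 4.
The normal form is nonzero, so p ∉ I. Since p minus its normal form lies in I, I + (p) = I + (r) where r = 4; decide whether this ideal is the whole ring.
Here r = 4 is a nonzero constant, hence a unit: 1 ∈ I + (p), the Gröbner basis of I + (p) is {1}, and the enlarged system has no common solution — adjoining p is inconsistent.

Ideal membership is decidable via reduction modulo a Gröbner basis.

Adjoining -8xy + 4x - 1/2y^2 + 1/2y - 7 makes the ideal the whole ring: the system is inconsistent.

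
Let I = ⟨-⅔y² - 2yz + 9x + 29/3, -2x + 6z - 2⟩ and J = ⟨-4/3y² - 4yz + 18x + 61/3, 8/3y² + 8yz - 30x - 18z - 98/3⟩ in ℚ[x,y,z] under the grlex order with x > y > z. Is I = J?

For a fixed monomial order, each ideal has a unique reduced Gröbner basis; comparing bases decides equality.
Buchberger on the first generating set:
f_1 = -⅔y² - 2yz + 9x + 29/3, LT = y².
f_2 = -2x + 6z - 2, LT = x.

The S-polynomials (S(f_1,f_2)) all reduce to 0 modulo the current basis, so we have a Gröbner basis.
Inter-reduce: drop elements whose leading term is divisible by another's, tail-reduce, and make monic.
Reduced Gröbner basis: {y² + 3yz - 81/2z - 1, x - 3z + 1}.

Buchberger on the second generating set:
h_1 = -4/3y² - 4yz + 18x + 61/3, LT = y².
h_2 = 8/3y² + 8yz - 30x - 18z - 98/3, LT = y².

S(h_1,h_2): lcm = y². S = -9/4x + 27/4z - 3.
  reduce S modulo (h_1, h_2):
  remainder -9/4x + 27/4z - 3 ≠ 0; add k_3 = -9/4x + 27/4z - 3 to the basis.

The other S-polynomials (S(h_1,k_3), S(h_2,k_3)) all reduce to 0 modulo the current basis, so we have a Gröbner basis.
Inter-reduce: drop elements whose leading term is divisible by another's, tail-reduce, and make monic.
Reduced Gröbner basis: {y² + 3yz - 81/2z + 11/4, x - 3z + 4/3}.

These differ, so the ideals are not equal.

No, the ideals differ.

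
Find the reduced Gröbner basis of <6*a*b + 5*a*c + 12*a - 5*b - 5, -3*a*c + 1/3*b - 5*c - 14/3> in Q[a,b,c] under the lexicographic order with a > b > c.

G = {a*b + 2*a - 20/27*b - 25/18*c - 115/54, a*c - 1/9*b + 5/3*c + 14/9, b**2 - 65/3*b*c - 12*b - 25/2*c**2 - 295/6*c - 28}

f_1 = 6*a*b + 5*a*c + 12*a - 5*b - 5, LT = a*b.
f_2 = -3*a*c + 1/3*b - 5*c - 14/3, LT = a*c.

S(f_1,f_2): lcm = a*b*c. S = 5/6*a*c**2 + 2*a*c + 1/9*b**2 - 5/2*b*c - 14/9*b - 5/6*c.
  leading term a*c**2: subtract (-5/18*c)·f_2 from 5/6*a*c**2 + 2*a*c + 1/9*b**2 - 5/2*b*c - 14/9*b - 5/6*c → 2*a*c + 1/9*b**2 - 65/27*b*c - 14/9*b - 25/18*c**2 - 115/54*c
  leading term a*c: subtract (-2/3)·f_2 from 2*a*c + 1/9*b**2 - 65/27*b*c - 14/9*b - 25/18*c**2 - 115/54*c → 1/9*b**2 - 65/27*b*c - 4/3*b - 25/18*c**2 - 295/54*c - 28/9
  leading term b**2: no divisor's leading term divides it; move 1/9*b**2 to the remainder.
  leading term b*c: no divisor's leading term divides it; move -65/27*b*c to the remainder.
  leading term b: no divisor's leading term divides it; move -4/3*b to the remainder.
  leading term c**2: no divisor's leading term divides it; move -25/18*c**2 to the remainder.
  leading term c: no divisor's leading term divides it; move -295/54*c to the remainder.
  leading term 1: no divisor's leading term divides it; move -28/9 to the remainder.
  remainder 1/9*b**2 - 65/27*b*c - 4/3*b - 25/18*c**2 - 295/54*c - 28/9 ≠ 0; add g_3 = 1/9*b**2 - 65/27*b*c - 4/3*b - 25/18*c**2 - 295/54*c - 28/9 to the basis.

The other S-polynomials (S(f_1,g_3), S(f_2,g_3)) all reduce to 0 modulo the current basis, so we have a Gröbner basis.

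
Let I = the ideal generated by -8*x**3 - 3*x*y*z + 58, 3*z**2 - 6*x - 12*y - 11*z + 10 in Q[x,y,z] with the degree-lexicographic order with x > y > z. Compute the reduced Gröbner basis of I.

G = {x**3 + 3/8*x*y*z - 29/4, z**2 - 2*x - 4*y - 11/3*z + 10/3}

f_1 = -8*x**3 - 3*x*y*z + 58, LT = x**3.
f_2 = 3*z**2 - 6*x - 12*y - 11*z + 10, LT = z**2.

The S-polynomials (S(f_1,f_2)) all reduce to 0 modulo the current basis, so we have a Gröbner basis.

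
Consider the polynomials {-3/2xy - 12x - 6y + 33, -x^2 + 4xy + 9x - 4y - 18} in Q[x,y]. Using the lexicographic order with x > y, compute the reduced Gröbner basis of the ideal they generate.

Buchberger's algorithm terminates because the ascending chain of leading-term ideals stabilizes.

f_1 = -3/2xy - 12x - 6y + 33, LT = xy.
f_2 = -x^2 + 4xy + 9x - 4y - 18, LT = x^2.

S(f_1,f_2): lcm = x^2y. S = 8x^2 + 4xy^2 + 13xy - 22x - 4y^2 - 18y.
  leading term x^2: subtract (-8)·f_2 from 8x^2 + 4xy^2 + 13xy - 22x - 4y^2 - 18y → 4xy^2 + 45xy + 50x - 4y^2 - 50y - 144
  leading term xy^2: subtract (-8/3y)·f_1 from 4xy^2 + 45xy + 50x - 4y^2 - 50y - 144 → 13xy + 50x - 20y^2 + 38y - 144
  leading term xy: subtract (-26/3)·f_1 from 13xy + 50x - 20y^2 + 38y - 144 → -54x - 20y^2 - 14y + 142
  leading term x: no divisor's leading term divides it; move -54x to the remainder.
  leading term y^2: no divisor's leading term divides it; move -20y^2 to the remainder.
  leading term y: no divisor's leading term divides it; move -14y to the remainder.
  leading term 1: no divisor's leading term divides it; move 142 to the remainder.
  remainder -54x - 20y^2 - 14y + 142 ≠ 0; add g_3 = -54x - 20y^2 - 14y + 142 to the basis.

S(f_1,g_3): lcm = xy. S = 8x - 10/27y^3 - 7/27y^2 + 179/27y - 22.
  leading term x: subtract (-4/27)·g_3 from 8x - 10/27y^3 - 7/27y^2 + 179/27y - 22 → -10/27y^3 - 29/9y^2 + 41/9y - 26/27
  leading term y^3: no divisor's leading term divides it; move -10/27y^3 to the remainder.
  leading term y^2: no divisor's leading term divides it; move -29/9y^2 to the remainder.
  leading term y: no divisor's leading term divides it; move 41/9y to the remainder.
  leading term 1: no divisor's leading term divides it; move -26/27 to the remainder.
  remainder -10/27y^3 - 29/9y^2 + 41/9y - 26/27 ≠ 0; add g_4 = -10/27y^3 - 29/9y^2 + 41/9y - 26/27 to the basis.

The other S-polynomials (S(f_2,g_3), S(f_1,g_4), S(f_2,g_4), S(g_3,g_4)) all reduce to 0 modulo the current basis, so we have a Gröbner basis.
Inter-reduce: drop elements whose leading term is divisible by another's, tail-reduce, and make monic.

G = {x + 10/27y^2 + 7/27y - 71/27, y^3 + 87/10y^2 - 123/10y + 13/5}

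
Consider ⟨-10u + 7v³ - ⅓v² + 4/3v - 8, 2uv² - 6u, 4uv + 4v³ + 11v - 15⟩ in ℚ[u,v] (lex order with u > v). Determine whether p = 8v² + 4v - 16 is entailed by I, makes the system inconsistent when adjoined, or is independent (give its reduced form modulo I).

Adjoining 8v² + 4v - 16 makes the ideal the whole ring: the system is inconsistent.

First compute the reduced Gröbner basis of I by Buchberger's algorithm.
f_1 = -10u + 7v³ - ⅓v² + 4/3v - 8, LT = u.
f_2 = 2uv² - 6u, LT = uv².
f_3 = 4uv + 4v³ + 11v - 15, LT = uv.

S(f_1,f_2): lcm = uv². S = 3u - 7/10v⁵ + 1/30v⁴ - 2/15v³ + ⅘v².
  reduce S modulo (f_1, f_2, f_3):
  remainder -7/10v⁵ + 1/30v⁴ + 59/30v³ + 7/10v² + ⅖v - 12/5 ≠ 0; add h_4 = -7/10v⁵ + 1/30v⁴ + 59/30v³ + 7/10v² + ⅖v - 12/5 to the basis.

S(f_1,f_3): lcm = uv. S = -7/10v⁴ - 29/30v³ - 2/15v² - 39/20v + 15/4.
  reduce S modulo (f_1, f_2, f_3, h_4):
  remainder -7/10v⁴ - 29/30v³ - 2/15v² - 39/20v + 15/4 ≠ 0; add h_5 = -7/10v⁴ - 29/30v³ - 2/15v² - 39/20v + 15/4 to the basis.

S(f_2,f_3): lcm = uv². S = -3u - v⁴ - 11/4v² + 15/4v.
  reduce S modulo (f_1, f_2, f_3, h_4, h_5):
  remainder -151/210v³ - 1033/420v² + 859/140v - 207/70 ≠ 0; add h_6 = -151/210v³ - 1033/420v² + 859/140v - 207/70 to the basis.

S(f_3,h_4): lcm = uv⁵. S = 1/21uv⁴ + 59/21uv³ + uv² + 4/7uv - 24/7u + v⁷ + 11/4v⁵ - 15/4v⁴.
  reduce S modulo (f_1, f_2, f_3, h_4, h_5, h_6):
  remainder -372317719/11187288v² + 831728935/11187288v - 19142134/466137 ≠ 0; add h_7 = -372317719/11187288v² + 831728935/11187288v - 19142134/466137 to the basis.

S(f_2,h_5): lcm = uv⁴. S = -29/21uv³ - 67/21uv² - 39/14uv + 75/14u.
  reduce S modulo (f_1, f_2, f_3, h_4, h_5, h_6, h_7):
  remainder 66582391845/2978541752v - 66582391845/2978541752 ≠ 0; add h_8 = 66582391845/2978541752v - 66582391845/2978541752 to the basis.

The other S-polynomials (S(f_1,h_4), S(f_2,h_4), S(f_1,h_5), S(f_3,h_5), S(h_4,h_5), S(f_1,h_6), S(f_2,h_6), S(f_3,h_6), S(h_4,h_6), S(h_5,h_6), S(f_1,h_7), S(f_2,h_7), S(f_3,h_7), S(h_4,h_7), S(h_5,h_7), S(h_6,h_7), S(f_1,h_8), S(f_2,h_8), S(f_3,h_8), S(h_4,h_8), S(h_5,h_8), S(h_6,h_8), S(h_7,h_8)) all reduce to 0 modulo the current basis, so we have a Gröbner basis.
Inter-reduce: drop elements whose leading term is divisible by another's, tail-reduce, and make monic.
Reduced Gröbner basis: {u, v - 1}.
Label its elements g_1 = u, g_2 = v - 1.

Reduce p = 8v² + 4v - 16 modulo G:
  leading term v²: subtract (8v)·g_2 from 8v² + 4v - 16 → 12v - 16
  leading term v: subtract (12)·g_2 from 12v - 16 → -4
  leading term 1: no divisor's leading term divides it; move -4 to the remainder.
  normal form = -4.
The normal form is nonzero, so p ∉ I. Since p minus its normal form lies in I, I + (p) = I + (r) where r = -4; decide whether this ideal is the whole ring.
Here r = -4 is a nonzero constant, hence a unit: 1 ∈ I + (p), the Gröbner basis of I + (p) is {1}, and the enlarged system has no common solution — adjoining p is inconsistent.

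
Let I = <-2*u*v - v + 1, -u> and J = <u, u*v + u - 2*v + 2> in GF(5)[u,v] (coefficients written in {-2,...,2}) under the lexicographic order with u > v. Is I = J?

Yes, the ideals are equal.

Since reduced Gröbner bases are canonical representatives of ideals under a given ordering, it suffices to compute and compare them.
Buchberger on the first generating set:
f_1 = -2*u*v - v + 1, LT = u*v.
f_2 = -u, LT = u.

S(f_1,f_2): lcm = u*v. S = -2*v + 2.
  reduce S modulo (f_1, f_2):
  remainder -2*v + 2 ≠ 0; add g_3 = -2*v + 2 to the basis.

The other S-polynomials (S(f_1,g_3), S(f_2,g_3)) all reduce to 0 modulo the current basis, so we have a Gröbner basis.
Inter-reduce: drop elements whose leading term is divisible by another's, tail-reduce, and make monic.
Reduced Gröbner basis: {u, v - 1}.

Buchberger on the second generating set:
h_1 = u, LT = u.
h_2 = u*v + u - 2*v + 2, LT = u*v.

S(h_1,h_2): lcm = u*v. S = -u + 2*v - 2.
  reduce S modulo (h_1, h_2):
  remainder 2*v - 2 ≠ 0; add k_3 = 2*v - 2 to the basis.

The other S-polynomials (S(h_1,k_3), S(h_2,k_3)) all reduce to 0 modulo the current basis, so we have a Gröbner basis.
Inter-reduce: drop elements whose leading term is divisible by another's, tail-reduce, and make monic.
Reduced Gröbner basis: {u, v - 1}.

These coincide, so the ideals are equal.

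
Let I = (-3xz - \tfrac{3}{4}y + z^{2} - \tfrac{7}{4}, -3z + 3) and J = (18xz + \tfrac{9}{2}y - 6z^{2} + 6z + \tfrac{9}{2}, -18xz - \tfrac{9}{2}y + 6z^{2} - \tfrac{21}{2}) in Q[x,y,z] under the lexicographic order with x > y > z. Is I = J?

Yes, the ideals are equal.

Equality of ideals is decidable: compute both reduced Gröbner bases (unique for the ordering) and check whether they agree.
Buchberger on the first generating set:
f_1 = -3xz - \tfrac{3}{4}y + z^{2} - \tfrac{7}{4}, LT = xz.
f_2 = -3z + 3, LT = z.

S(f_1,f_2): lcm = xz. S = x + \tfrac{1}{4}y - \tfrac{1}{3}z^{2} + \tfrac{7}{12}.
  leading term x: no divisor's leading term divides it; move x to the remainder.
  leading term y: no divisor's leading term divides it; move \tfrac{1}{4}y to the remainder.
  leading term z^{2}: subtract (\tfrac{1}{9}z)·f_2 from -\tfrac{1}{3}z^{2} + \tfrac{7}{12} → -\tfrac{1}{3}z + \tfrac{7}{12}
  leading term z: subtract (\tfrac{1}{9})·f_2 from -\tfrac{1}{3}z + \tfrac{7}{12} → \tfrac{1}{4}
  leading term 1: no divisor's leading term divides it; move \tfrac{1}{4} to the remainder.
  remainder x + \tfrac{1}{4}y + \tfrac{1}{4} ≠ 0; add g_3 = x + \tfrac{1}{4}y + \tfrac{1}{4} to the basis.

The other S-polynomials (S(f_1,g_3), S(f_2,g_3)) all reduce to 0 modulo the current basis, so we have a Gröbner basis.
Inter-reduce: drop elements whose leading term is divisible by another's, tail-reduce, and make monic.
Reduced Gröbner basis: {x + \tfrac{1}{4}y + \tfrac{1}{4}, z - 1}.

Buchberger on the second generating set:
h_1 = 18xz + \tfrac{9}{2}y - 6z^{2} + 6z + \tfrac{9}{2}, LT = xz.
h_2 = -18xz - \tfrac{9}{2}y + 6z^{2} - \tfrac{21}{2}, LT = xz.

S(h_1,h_2): lcm = xz. S = \tfrac{1}{3}z - \tfrac{1}{3}.
  leading term z: no divisor's leading term divides it; move \tfrac{1}{3}z to the remainder.
  leading term 1: no divisor's leading term divides it; move -\tfrac{1}{3} to the remainder.
  remainder \tfrac{1}{3}z - \tfrac{1}{3} ≠ 0; add k_3 = \tfrac{1}{3}z - \tfrac{1}{3} to the basis.

S(h_1,k_3): lcm = xz. S = x + \tfrac{1}{4}y - \tfrac{1}{3}z^{2} + \tfrac{1}{3}z + \tfrac{1}{4}.
  leading term x: no divisor's leading term divides it; move x to the remainder.
  leading term y: no divisor's leading term divides it; move \tfrac{1}{4}y to the remainder.
  leading term z^{2}: subtract (-z)·k_3 from -\tfrac{1}{3}z^{2} + \tfrac{1}{3}z + \tfrac{1}{4} → \tfrac{1}{4}
  leading term 1: no divisor's leading term divides it; move \tfrac{1}{4} to the remainder.
  remainder x + \tfrac{1}{4}y + \tfrac{1}{4} ≠ 0; add k_4 = x + \tfrac{1}{4}y + \tfrac{1}{4} to the basis.

The other S-polynomials (S(h_2,k_3), S(h_1,k_4), S(h_2,k_4), S(k_3,k_4)) all reduce to 0 modulo the current basis, so we have a Gröbner basis.
Inter-reduce: drop elements whose leading term is divisible by another's, tail-reduce, and make monic.
Reduced Gröbner basis: {x + \tfrac{1}{4}y + \tfrac{1}{4}, z - 1}.

Same reduced basis, so the two generating sets span the same ideal.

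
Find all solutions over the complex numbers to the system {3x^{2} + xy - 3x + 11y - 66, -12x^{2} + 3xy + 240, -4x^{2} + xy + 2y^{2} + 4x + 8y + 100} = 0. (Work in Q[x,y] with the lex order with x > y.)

Compute a lex Gröbner basis by Buchberger's algorithm.
f_1 = 3x^{2} + xy - 3x + 11y - 66, LT = x^{2}.
f_2 = -12x^{2} + 3xy + 240, LT = x^{2}.
f_3 = -4x^{2} + xy + 4x + 2y^{2} + 8y + 100, LT = x^{2}.

S(f_1,f_2): lcm = x^{2}. S = \tfrac{7}{12}xy - x + \tfrac{11}{3}y - 2.
  leading term xy: no divisor's leading term divides it; move \tfrac{7}{12}xy to the remainder.
  leading term x: no divisor's leading term divides it; move -x to the remainder.
  leading term y: no divisor's leading term divides it; move \tfrac{11}{3}y to the remainder.
  leading term 1: no divisor's leading term divides it; move -2 to the remainder.
  remainder \tfrac{7}{12}xy - x + \tfrac{11}{3}y - 2 ≠ 0; add h_4 = \tfrac{7}{12}xy - x + \tfrac{11}{3}y - 2 to the basis.

S(f_1,f_3): lcm = x^{2}. S = \tfrac{7}{12}xy + \tfrac{1}{2}y^{2} + \tfrac{17}{3}y + 3.
  leading term xy: subtract (1)·h_4 from \tfrac{7}{12}xy + \tfrac{1}{2}y^{2} + \tfrac{17}{3}y + 3 → x + \tfrac{1}{2}y^{2} + 2y + 5
  leading term x: no divisor's leading term divides it; move x to the remainder.
  leading term y^{2}: no divisor's leading term divides it; move \tfrac{1}{2}y^{2} to the remainder.
  leading term y: no divisor's leading term divides it; move 2y to the remainder.
  leading term 1: no divisor's leading term divides it; move 5 to the remainder.
  remainder x + \tfrac{1}{2}y^{2} + 2y + 5 ≠ 0; add h_5 = x + \tfrac{1}{2}y^{2} + 2y + 5 to the basis.

S(f_1,h_4): lcm = x^{2}y. S = \tfrac{12}{7}x^{2} + \tfrac{1}{3}xy^{2} - \tfrac{51}{7}xy + \tfrac{24}{7}x + \tfrac{11}{3}y^{2} - 22y.
  leading term x^{2}: subtract (\tfrac{4}{7})·f_1 from \tfrac{12}{7}x^{2} + \tfrac{1}{3}xy^{2} - \tfrac{51}{7}xy + \tfrac{24}{7}x + \tfrac{11}{3}y^{2} - 22y → \tfrac{1}{3}xy^{2} - \tfrac{55}{7}xy + \tfrac{36}{7}x + \tfrac{11}{3}y^{2} - \tfrac{198}{7}y + \tfrac{264}{7}
  leading term xy^{2}: subtract (\tfrac{4}{7}y)·h_4 from \tfrac{1}{3}xy^{2} - \tfrac{55}{7}xy + \tfrac{36}{7}x + \tfrac{11}{3}y^{2} - \tfrac{198}{7}y + \tfrac{264}{7} → -\tfrac{51}{7}xy + \tfrac{36}{7}x + \tfrac{11}{7}y^{2} - \tfrac{190}{7}y + \tfrac{264}{7}
  leading term xy: subtract (-\tfrac{612}{49})·h_4 from -\tfrac{51}{7}xy + \tfrac{36}{7}x + \tfrac{11}{7}y^{2} - \tfrac{190}{7}y + \tfrac{264}{7} → -\tfrac{360}{49}x + \tfrac{11}{7}y^{2} + \tfrac{914}{49}y + \tfrac{624}{49}
  leading term x: subtract (-\tfrac{360}{49})·h_5 from -\tfrac{360}{49}x + \tfrac{11}{7}y^{2} + \tfrac{914}{49}y + \tfrac{624}{49} → \tfrac{257}{49}y^{2} + \tfrac{1634}{49}y + \tfrac{2424}{49}
  leading term y^{2}: no divisor's leading term divides it; move \tfrac{257}{49}y^{2} to the remainder.
  leading term y: no divisor's leading term divides it; move \tfrac{1634}{49}y to the remainder.
  leading term 1: no divisor's leading term divides it; move \tfrac{2424}{49} to the remainder.
  remainder \tfrac{257}{49}y^{2} + \tfrac{1634}{49}y + \tfrac{2424}{49} ≠ 0; add h_6 = \tfrac{257}{49}y^{2} + \tfrac{1634}{49}y + \tfrac{2424}{49} to the basis.

S(f_3,h_4): lcm = x^{2}y. S = \tfrac{12}{7}x^{2} - \tfrac{1}{4}xy^{2} - \tfrac{51}{7}xy + \tfrac{24}{7}x - \tfrac{1}{2}y^{3} - 2y^{2} - 25y.
  leading term x^{2}: subtract (\tfrac{4}{7})·f_1 from \tfrac{12}{7}x^{2} - \tfrac{1}{4}xy^{2} - \tfrac{51}{7}xy + \tfrac{24}{7}x - \tfrac{1}{2}y^{3} - 2y^{2} - 25y → -\tfrac{1}{4}xy^{2} - \tfrac{55}{7}xy + \tfrac{36}{7}x - \tfrac{1}{2}y^{3} - 2y^{2} - \tfrac{219}{7}y + \tfrac{264}{7}
  leading term xy^{2}: subtract (-\tfrac{3}{7}y)·h_4 from -\tfrac{1}{4}xy^{2} - \tfrac{55}{7}xy + \tfrac{36}{7}x - \tfrac{1}{2}y^{3} - 2y^{2} - \tfrac{219}{7}y + \tfrac{264}{7} → -\tfrac{58}{7}xy + \tfrac{36}{7}x - \tfrac{1}{2}y^{3} - \tfrac{3}{7}y^{2} - \tfrac{225}{7}y + \tfrac{264}{7}
  leading term xy: subtract (-\tfrac{696}{49})·h_4 from -\tfrac{58}{7}xy + \tfrac{36}{7}x - \tfrac{1}{2}y^{3} - \tfrac{3}{7}y^{2} - \tfrac{225}{7}y + \tfrac{264}{7} → -\tfrac{444}{49}x - \tfrac{1}{2}y^{3} - \tfrac{3}{7}y^{2} + \tfrac{977}{49}y + \tfrac{456}{49}
  leading term x: subtract (-\tfrac{444}{49})·h_5 from -\tfrac{444}{49}x - \tfrac{1}{2}y^{3} - \tfrac{3}{7}y^{2} + \tfrac{977}{49}y + \tfrac{456}{49} → -\tfrac{1}{2}y^{3} + \tfrac{201}{49}y^{2} + \tfrac{1865}{49}y + \tfrac{2676}{49}
  leading term y^{3}: subtract (-\tfrac{49}{514}y)·h_6 from -\tfrac{1}{2}y^{3} + \tfrac{201}{49}y^{2} + \tfrac{1865}{49}y + \tfrac{2676}{49} → \tfrac{91690}{12593}y^{2} + \tfrac{538693}{12593}y + \tfrac{2676}{49}
  leading term y^{2}: subtract (\tfrac{91690}{66049})·h_6 from \tfrac{91690}{12593}y^{2} + \tfrac{538693}{12593}y + \tfrac{2676}{49} → -\tfrac{232191}{66049}y - \tfrac{928764}{66049}
  leading term y: no divisor's leading term divides it; move -\tfrac{232191}{66049}y to the remainder.
  leading term 1: no divisor's leading term divides it; move -\tfrac{928764}{66049} to the remainder.
  remainder -\tfrac{232191}{66049}y - \tfrac{928764}{66049} ≠ 0; add h_7 = -\tfrac{232191}{66049}y - \tfrac{928764}{66049} to the basis.

The other S-polynomials (S(f_2,f_3), S(f_2,h_4), S(f_1,h_5), S(f_2,h_5), S(f_3,h_5), S(h_4,h_5), S(f_1,h_6), S(f_2,h_6), S(f_3,h_6), S(h_4,h_6), S(h_5,h_6), S(f_1,h_7), S(f_2,h_7), S(f_3,h_7), S(h_4,h_7), S(h_5,h_7), S(h_6,h_7)) all reduce to 0 modulo the current basis, so we have a Gröbner basis.
Inter-reduce: drop elements whose leading term is divisible by another's, tail-reduce, and make monic.
Reduced Gröbner basis: {x + 5, y + 4}.

A lex Gröbner basis eliminates variables successively. Here y + 4 depends only on y, with roots {-4}; lifting each root through the earlier basis elements recovers the full solutions.
  y = -4: the earlier basis element becomes x + 5 = 0, giving x = -5 — point (-5, -4).

{(-5, -4)}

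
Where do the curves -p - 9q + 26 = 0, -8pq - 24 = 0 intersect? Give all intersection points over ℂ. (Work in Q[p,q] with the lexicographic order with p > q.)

Compute a lex Gröbner basis by Buchberger's algorithm.
f_1 = -p - 9q + 26, LT = p.
f_2 = -8pq - 24, LT = pq.

S(f_1,f_2): lcm = pq. S = 9q^{2} - 26q - 3.
  leading term q^{2}: no divisor's leading term divides it; move 9q^{2} to the remainder.
  leading term q: no divisor's leading term divides it; move -26q to the remainder.
  leading term 1: no divisor's leading term divides it; move -3 to the remainder.
  remainder 9q^{2} - 26q - 3 ≠ 0; add h_3 = 9q^{2} - 26q - 3 to the basis.

The other S-polynomials (S(f_1,h_3), S(f_2,h_3)) all reduce to 0 modulo the current basis, so we have a Gröbner basis.
Inter-reduce: drop elements whose leading term is divisible by another's, tail-reduce, and make monic.
Reduced Gröbner basis: {p + 9q - 26, q^{2} - \tfrac{26}{9}q - \tfrac{1}{3}}.

Elimination: the polynomial q^{2} - \tfrac{26}{9}q - \tfrac{1}{3} lies in the elimination ideal for q, so q ∈ {-1/9, 3}. For each such q, the remaining basis elements (now univariate) give the rest of the solution.
  q = -1/9: the earlier basis element becomes p - 27 = 0, giving p = 27 — point (27, -1/9).
  q = 3: the earlier basis element becomes p + 1 = 0, giving p = -1 — point (-1, 3).
Substituting each solution back into the original system confirms all equations vanish.

{(27, -1/9), (-1, 3)}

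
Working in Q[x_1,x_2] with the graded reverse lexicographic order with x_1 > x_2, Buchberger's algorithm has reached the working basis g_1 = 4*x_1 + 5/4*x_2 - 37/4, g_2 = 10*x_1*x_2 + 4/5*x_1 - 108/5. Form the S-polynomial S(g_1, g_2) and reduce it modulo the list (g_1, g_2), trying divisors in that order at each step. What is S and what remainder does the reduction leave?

S(g_1, g_2) = 5/16*x_2**2 - 2/25*x_1 - 37/16*x_2 + 54/25; remainder on division = 5/16*x_2**2 - 183/80*x_2 + 79/40.

lcm(LM(g_1), LM(g_2)) = x_1*x_2.
S = (lcm/LT(g_1))·g_1 − (lcm/LT(g_2))·g_2 = 5/16*x_2**2 - 2/25*x_1 - 37/16*x_2 + 54/25.
Reduce S modulo (g_1, g_2) in that order:
  leading term x_2**2: no divisor's leading term divides it; move 5/16*x_2**2 to the remainder.
  leading term x_1: subtract (-1/50)·g_1 from -2/25*x_1 - 37/16*x_2 + 54/25 → -183/80*x_2 + 79/40
  leading term x_2: no divisor's leading term divides it; move -183/80*x_2 to the remainder.
  leading term 1: no divisor's leading term divides it; move 79/40 to the remainder.
The remainder 5/16*x_2**2 - 183/80*x_2 + 79/40 is nonzero, so it would be added as the next basis element.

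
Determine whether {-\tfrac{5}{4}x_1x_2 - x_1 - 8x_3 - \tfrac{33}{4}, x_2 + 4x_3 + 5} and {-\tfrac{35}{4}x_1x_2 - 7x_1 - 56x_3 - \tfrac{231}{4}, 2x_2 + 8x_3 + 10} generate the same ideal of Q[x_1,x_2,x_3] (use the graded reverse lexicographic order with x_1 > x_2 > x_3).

Two ideals are equal iff their reduced Gröbner bases coincide (the reduced basis is unique for a fixed ordering).
Buchberger on the first generating set:
f_1 = -\tfrac{5}{4}x_1x_2 - x_1 - 8x_3 - \tfrac{33}{4}, LT = x_1x_2.
f_2 = x_2 + 4x_3 + 5, LT = x_2.

S(f_1,f_2): lcm = x_1x_2. S = -4x_1x_3 - \tfrac{21}{5}x_1 + \tfrac{32}{5}x_3 + \tfrac{33}{5}.
  reduce S modulo (f_1, f_2):
  remainder -4x_1x_3 - \tfrac{21}{5}x_1 + \tfrac{32}{5}x_3 + \tfrac{33}{5} ≠ 0; add g_3 = -4x_1x_3 - \tfrac{21}{5}x_1 + \tfrac{32}{5}x_3 + \tfrac{33}{5} to the basis.

The other S-polynomials (S(f_1,g_3), S(f_2,g_3)) all reduce to 0 modulo the current basis, so we have a Gröbner basis.
Inter-reduce: drop elements whose leading term is divisible by another's, tail-reduce, and make monic.
Reduced Gröbner basis: {x_1x_3 + \tfrac{21}{20}x_1 - \tfrac{8}{5}x_3 - \tfrac{33}{20}, x_2 + 4x_3 + 5}.

Buchberger on the second generating set:
h_1 = -\tfrac{35}{4}x_1x_2 - 7x_1 - 56x_3 - \tfrac{231}{4}, LT = x_1x_2.
h_2 = 2x_2 + 8x_3 + 10, LT = x_2.

S(h_1,h_2): lcm = x_1x_2. S = -4x_1x_3 - \tfrac{21}{5}x_1 + \tfrac{32}{5}x_3 + \tfrac{33}{5}.
  reduce S modulo (h_1, h_2):
  remainder -4x_1x_3 - \tfrac{21}{5}x_1 + \tfrac{32}{5}x_3 + \tfrac{33}{5} ≠ 0; add k_3 = -4x_1x_3 - \tfrac{21}{5}x_1 + \tfrac{32}{5}x_3 + \tfrac{33}{5} to the basis.

The other S-polynomials (S(h_1,k_3), S(h_2,k_3)) all reduce to 0 modulo the current basis, so we have a Gröbner basis.
Inter-reduce: drop elements whose leading term is divisible by another's, tail-reduce, and make monic.
Reduced Gröbner basis: {x_1x_3 + \tfrac{21}{20}x_1 - \tfrac{8}{5}x_3 - \tfrac{33}{20}, x_2 + 4x_3 + 5}.

These coincide, so the ideals are equal.

Yes, the ideals are equal.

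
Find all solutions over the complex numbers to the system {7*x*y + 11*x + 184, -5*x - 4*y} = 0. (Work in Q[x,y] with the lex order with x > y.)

Compute a lex Gröbner basis by Buchberger's algorithm.
f_1 = 7*x*y + 11*x + 184, LT = x*y.
f_2 = -5*x - 4*y, LT = x.

S(f_1,f_2): lcm = x*y. S = 11/7*x - 4/5*y**2 + 184/7.
  leading term x: subtract (-11/35)·f_2 from 11/7*x - 4/5*y**2 + 184/7 → -4/5*y**2 - 44/35*y + 184/7
  leading term y**2: no divisor's leading term divides it; move -4/5*y**2 to the remainder.
  leading term y: no divisor's leading term divides it; move -44/35*y to the remainder.
  leading term 1: no divisor's leading term divides it; move 184/7 to the remainder.
  remainder -4/5*y**2 - 44/35*y + 184/7 ≠ 0; add h_3 = -4/5*y**2 - 44/35*y + 184/7 to the basis.

The other S-polynomials (S(f_1,h_3), S(f_2,h_3)) all reduce to 0 modulo the current basis, so we have a Gröbner basis.
Inter-reduce: drop elements whose leading term is divisible by another's, tail-reduce, and make monic.
Reduced Gröbner basis: {x + 4/5*y, y**2 + 11/7*y - 230/7}.

From the last basis element, y**2 + 11/7*y - 230/7 = 0, so y takes values in {-46/7, 5}. Each choice, substituted upward through the basis, yields the corresponding point(s) of the solution set.
  y = -46/7: the earlier basis element becomes x - 184/35 = 0, giving x = 184/35 — point (184/35, -46/7).
  y = 5: the earlier basis element becomes x + 4 = 0, giving x = -4 — point (-4, 5).
Substituting each solution back into the original system confirms all equations vanish.

{(184/35, -46/7), (-4, 5)}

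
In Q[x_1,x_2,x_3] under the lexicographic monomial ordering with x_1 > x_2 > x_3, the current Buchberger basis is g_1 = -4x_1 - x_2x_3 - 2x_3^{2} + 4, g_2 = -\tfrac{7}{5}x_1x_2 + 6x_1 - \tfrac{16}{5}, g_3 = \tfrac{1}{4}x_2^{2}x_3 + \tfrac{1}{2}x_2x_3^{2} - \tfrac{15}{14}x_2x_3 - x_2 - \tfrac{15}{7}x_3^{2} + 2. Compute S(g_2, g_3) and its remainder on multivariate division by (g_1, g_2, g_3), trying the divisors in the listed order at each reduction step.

S(g_2, g_3) = -2x_1x_2x_3^{2} + 4x_1x_2 + \tfrac{60}{7}x_1x_3^{2} - 8x_1 + \tfrac{16}{7}x_2x_3; remainder on division = 0.

lcm(LM(g_2), LM(g_3)) = x_1x_2^{2}x_3.
S = (lcm/LT(g_2))·g_2 − (lcm/LT(g_3))·g_3 = -2x_1x_2x_3^{2} + 4x_1x_2 + \tfrac{60}{7}x_1x_3^{2} - 8x_1 + \tfrac{16}{7}x_2x_3.
Reduce S modulo (g_1, g_2, g_3) in that order:
  leading term x_1x_2x_3^{2}: subtract (\tfrac{1}{2}x_2x_3^{2})·g_1 from -2x_1x_2x_3^{2} + 4x_1x_2 + \tfrac{60}{7}x_1x_3^{2} - 8x_1 + \tfrac{16}{7}x_2x_3 → 4x_1x_2 + \tfrac{60}{7}x_1x_3^{2} - 8x_1 + \tfrac{1}{2}x_2^{2}x_3^{3} + x_2x_3^{4} - 2x_2x_3^{2} + \tfrac{16}{7}x_2x_3
  leading term x_1x_2: subtract (-x_2)·g_1 from 4x_1x_2 + \tfrac{60}{7}x_1x_3^{2} - 8x_1 + \tfrac{1}{2}x_2^{2}x_3^{3} + x_2x_3^{4} - 2x_2x_3^{2} + \tfrac{16}{7}x_2x_3 → \tfrac{60}{7}x_1x_3^{2} - 8x_1 + \tfrac{1}{2}x_2^{2}x_3^{3} - x_2^{2}x_3 + x_2x_3^{4} - 4x_2x_3^{2} + \tfrac{16}{7}x_2x_3 + 4x_2
  leading term x_1x_3^{2}: subtract (-\tfrac{15}{7}x_3^{2})·g_1 from \tfrac{60}{7}x_1x_3^{2} - 8x_1 + \tfrac{1}{2}x_2^{2}x_3^{3} - x_2^{2}x_3 + x_2x_3^{4} - 4x_2x_3^{2} + \tfrac{16}{7}x_2x_3 + 4x_2 → -8x_1 + \tfrac{1}{2}x_2^{2}x_3^{3} - x_2^{2}x_3 + x_2x_3^{4} - \tfrac{15}{7}x_2x_3^{3} - 4x_2x_3^{2} + \tfrac{16}{7}x_2x_3 + 4x_2 - \tfrac{30}{7}x_3^{4} + \tfrac{60}{7}x_3^{2}
  leading term x_1: subtract (2)·g_1 from -8x_1 + \tfrac{1}{2}x_2^{2}x_3^{3} - x_2^{2}x_3 + x_2x_3^{4} - \tfrac{15}{7}x_2x_3^{3} - 4x_2x_3^{2} + \tfrac{16}{7}x_2x_3 + 4x_2 - \tfrac{30}{7}x_3^{4} + \tfrac{60}{7}x_3^{2} → \tfrac{1}{2}x_2^{2}x_3^{3} - x_2^{2}x_3 + x_2x_3^{4} - \tfrac{15}{7}x_2x_3^{3} - 4x_2x_3^{2} + \tfrac{30}{7}x_2x_3 + 4x_2 - \tfrac{30}{7}x_3^{4} + \tfrac{88}{7}x_3^{2} - 8
  leading term x_2^{2}x_3^{3}: subtract (2x_3^{2})·g_3 from \tfrac{1}{2}x_2^{2}x_3^{3} - x_2^{2}x_3 + x_2x_3^{4} - \tfrac{15}{7}x_2x_3^{3} - 4x_2x_3^{2} + \tfrac{30}{7}x_2x_3 + 4x_2 - \tfrac{30}{7}x_3^{4} + \tfrac{88}{7}x_3^{2} - 8 → -x_2^{2}x_3 - 2x_2x_3^{2} + \tfrac{30}{7}x_2x_3 + 4x_2 + \tfrac{60}{7}x_3^{2} - 8
  leading term x_2^{2}x_3: subtract (-4)·g_3 from -x_2^{2}x_3 - 2x_2x_3^{2} + \tfrac{30}{7}x_2x_3 + 4x_2 + \tfrac{60}{7}x_3^{2} - 8 → 0
The remainder is 0, so this S-polynomial contributes no new basis element.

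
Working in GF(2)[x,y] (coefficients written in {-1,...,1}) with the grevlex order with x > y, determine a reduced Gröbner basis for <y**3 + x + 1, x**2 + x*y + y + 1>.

f_1 = y**3 + x + 1, LT = y**3.
f_2 = x**2 + x*y + y + 1, LT = x**2.

The S-polynomials (S(f_1,f_2)) all reduce to 0 modulo the current basis, so we have a Gröbner basis.

G = {y**3 + x + 1, x**2 + x*y + y + 1}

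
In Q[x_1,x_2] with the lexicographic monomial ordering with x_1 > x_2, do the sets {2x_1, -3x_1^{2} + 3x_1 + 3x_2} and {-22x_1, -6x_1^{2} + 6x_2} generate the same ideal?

Yes, the ideals are equal.

Two ideals are equal iff their reduced Gröbner bases coincide (the reduced basis is unique for a fixed ordering).
Buchberger on the first generating set:
f_1 = 2x_1, LT = x_1.
f_2 = -3x_1^{2} + 3x_1 + 3x_2, LT = x_1^{2}.

S(f_1,f_2): lcm = x_1^{2}. S = x_1 + x_2.
  leading term x_1: subtract (\tfrac{1}{2})·f_1 from x_1 + x_2 → x_2
  leading term x_2: no divisor's leading term divides it; move x_2 to the remainder.
  remainder x_2 ≠ 0; add g_3 = x_2 to the basis.

S(f_1,g_3): leading monomials are coprime, so the S-polynomial reduces to 0 (Buchberger's first criterion).
S(f_2,g_3): leading monomials are coprime, so the S-polynomial reduces to 0 (Buchberger's first criterion).
Every S-polynomial of the final basis reduces to 0, so we have a Gröbner basis.
Inter-reduce: drop elements whose leading term is divisible by another's, tail-reduce, and make monic.
Reduced Gröbner basis: {x_1, x_2}.

Buchberger on the second generating set:
h_1 = -22x_1, LT = x_1.
h_2 = -6x_1^{2} + 6x_2, LT = x_1^{2}.

S(h_1,h_2): lcm = x_1^{2}. S = x_2.
  leading term x_2: no divisor's leading term divides it; move x_2 to the remainder.
  remainder x_2 ≠ 0; add k_3 = x_2 to the basis.

S(h_1,k_3): leading monomials are coprime, so the S-polynomial reduces to 0 (Buchberger's first criterion).
S(h_2,k_3): leading monomials are coprime, so the S-polynomial reduces to 0 (Buchberger's first criterion).
Every S-polynomial of the final basis reduces to 0, so we have a Gröbner basis.
Inter-reduce: drop elements whose leading term is divisible by another's, tail-reduce, and make monic.
Reduced Gröbner basis: {x_1, x_2}.

These coincide, so the ideals are equal.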